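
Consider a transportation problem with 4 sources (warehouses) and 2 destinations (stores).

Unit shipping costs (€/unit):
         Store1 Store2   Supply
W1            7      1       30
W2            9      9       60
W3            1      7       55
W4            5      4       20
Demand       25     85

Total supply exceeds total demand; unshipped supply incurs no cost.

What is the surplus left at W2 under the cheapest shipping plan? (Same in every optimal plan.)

55

An optimal plan:
  W1→Store2: 30 × €1 = €30
  W2→Store2: 5 × €9 = €45
  W3→Store1: 25 × €1 = €25
  W3→Store2: 30 × €7 = €210
  W4→Store2: 20 × €4 = €80
Total cost = €390.
W2 ships 5 of its 60, leaving 55.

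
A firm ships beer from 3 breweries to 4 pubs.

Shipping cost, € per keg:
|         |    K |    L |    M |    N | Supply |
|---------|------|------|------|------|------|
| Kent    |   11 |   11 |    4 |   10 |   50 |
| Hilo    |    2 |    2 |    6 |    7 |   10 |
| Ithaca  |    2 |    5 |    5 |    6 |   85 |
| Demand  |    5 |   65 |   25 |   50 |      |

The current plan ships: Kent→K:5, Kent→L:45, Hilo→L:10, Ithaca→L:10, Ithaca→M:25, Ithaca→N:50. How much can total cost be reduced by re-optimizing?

Current plan cost = 5·11 + 45·11 + 10·2 + 10·5 + 25·5 + 50·6 = €1045.
Optimal plan:
  Kent->M: 25 × €4 = €100
  Kent->N: 25 × €10 = €250
  Hilo->L: 10 × €2 = €20
  Ithaca->K: 5 × €2 = €10
  Ithaca->L: 55 × €5 = €275
  Ithaca->N: 25 × €6 = €150
Optimal cost = €805.
Saving = 1045 − 805 = €240.

240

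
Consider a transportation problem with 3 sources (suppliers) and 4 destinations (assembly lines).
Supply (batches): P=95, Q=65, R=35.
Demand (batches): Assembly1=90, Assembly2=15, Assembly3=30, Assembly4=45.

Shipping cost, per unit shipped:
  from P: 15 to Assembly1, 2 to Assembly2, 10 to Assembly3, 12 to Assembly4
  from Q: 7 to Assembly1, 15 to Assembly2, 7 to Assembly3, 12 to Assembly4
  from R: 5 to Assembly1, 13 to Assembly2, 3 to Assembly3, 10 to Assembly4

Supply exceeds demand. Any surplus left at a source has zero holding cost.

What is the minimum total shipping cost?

Optimal allocation:
  P to Assembly2: 15 × 2 = 30
  P to Assembly3: 20 × 10 = 200
  P to Assembly4: 45 × 12 = 540
  Q to Assembly1: 65 × 7 = 455
  R to Assembly1: 25 × 5 = 125
  R to Assembly3: 10 × 3 = 30
Total = 30 + 200 + 540 + 455 + 125 + 30 = 1380.
(Supply check: P ships 80; Q ships 65; R ships 35.)

1380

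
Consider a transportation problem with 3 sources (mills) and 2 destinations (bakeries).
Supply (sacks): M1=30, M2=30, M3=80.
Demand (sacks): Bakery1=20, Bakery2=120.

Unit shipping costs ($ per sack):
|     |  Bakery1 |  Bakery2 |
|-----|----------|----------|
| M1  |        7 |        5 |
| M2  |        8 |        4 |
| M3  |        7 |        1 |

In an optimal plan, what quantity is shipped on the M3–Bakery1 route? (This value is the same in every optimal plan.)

0

The minimum-cost plan:
  M1–Bakery1: 20 sacks
  M1–Bakery2: 10 sacks
  M2–Bakery2: 30 sacks
  M3–Bakery2: 80 sacks
Total cost = $390.
The route M3→Bakery1 is not used.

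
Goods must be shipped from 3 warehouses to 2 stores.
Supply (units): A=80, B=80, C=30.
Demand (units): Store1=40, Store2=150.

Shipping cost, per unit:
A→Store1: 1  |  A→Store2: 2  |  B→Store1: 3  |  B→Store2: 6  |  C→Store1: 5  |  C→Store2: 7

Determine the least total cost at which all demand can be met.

A cheapest plan:
  A->Store2: 80 × 2 = 160
  B->Store1: 40 × 3 = 120
  B->Store2: 40 × 6 = 240
  C->Store2: 30 × 7 = 210
Total = 160 + 120 + 240 + 210 = 730.

730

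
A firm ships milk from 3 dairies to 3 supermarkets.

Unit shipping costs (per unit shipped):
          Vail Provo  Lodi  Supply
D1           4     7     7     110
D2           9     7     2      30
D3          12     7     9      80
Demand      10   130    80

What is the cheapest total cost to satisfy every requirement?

A cheapest plan:
  D1->Vail: 10 crates
  D1->Provo: 50 crates
  D1->Lodi: 50 crates
  D2->Lodi: 30 crates
  D3->Provo: 80 crates
Total cost = 1360.
(Supply check: D1 ships 110; D2 ships 30; D3 ships 80.)

1360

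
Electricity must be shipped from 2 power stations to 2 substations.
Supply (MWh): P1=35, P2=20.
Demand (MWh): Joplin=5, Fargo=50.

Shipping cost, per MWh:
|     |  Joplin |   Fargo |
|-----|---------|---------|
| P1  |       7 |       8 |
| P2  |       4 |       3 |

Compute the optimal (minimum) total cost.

A cheapest plan:
  P1→Joplin: 5 × 7 = 35
  P1→Fargo: 30 × 8 = 240
  P2→Fargo: 20 × 3 = 60
Total = 35 + 240 + 60 = 335.

335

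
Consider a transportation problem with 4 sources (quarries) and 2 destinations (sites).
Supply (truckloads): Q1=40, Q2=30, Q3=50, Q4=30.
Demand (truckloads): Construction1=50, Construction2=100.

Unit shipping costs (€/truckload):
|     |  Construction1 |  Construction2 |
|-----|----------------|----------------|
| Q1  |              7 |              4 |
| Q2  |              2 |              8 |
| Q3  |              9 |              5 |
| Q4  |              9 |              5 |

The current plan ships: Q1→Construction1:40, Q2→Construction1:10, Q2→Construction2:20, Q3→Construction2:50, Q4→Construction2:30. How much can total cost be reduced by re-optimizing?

180

Current plan cost = 40·7 + 10·2 + 20·8 + 50·5 + 30·5 = €860.
Optimal plan:
  Q1→Construction1: 20 truckloads
  Q1→Construction2: 20 truckloads
  Q2→Construction1: 30 truckloads
  Q3→Construction2: 50 truckloads
  Q4→Construction2: 30 truckloads
Optimal cost = €680.
Saving = 860 − 680 = €180.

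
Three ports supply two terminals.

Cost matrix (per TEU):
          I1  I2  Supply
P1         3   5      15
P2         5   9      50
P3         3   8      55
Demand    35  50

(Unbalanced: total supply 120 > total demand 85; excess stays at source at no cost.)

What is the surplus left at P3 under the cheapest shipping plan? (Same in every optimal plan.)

Minimum-cost shipments:
  P1→I2: 15 × 5 = 75
  P2→I2: 15 × 9 = 135
  P3→I1: 35 × 3 = 105
  P3→I2: 20 × 8 = 160
Total cost = 475.
P3 ships 55 of its 55, leaving 0.

0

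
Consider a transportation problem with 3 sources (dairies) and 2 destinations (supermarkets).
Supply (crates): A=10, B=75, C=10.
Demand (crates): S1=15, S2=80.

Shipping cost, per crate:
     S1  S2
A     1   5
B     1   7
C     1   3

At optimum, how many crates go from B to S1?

The minimum-cost plan:
  A->S2: 10 × 5 = 50
  B->S1: 15 × 1 = 15
  B->S2: 60 × 7 = 420
  C->S2: 10 × 3 = 30
Total cost = 515.
So B→S1 carries 15 crates.

15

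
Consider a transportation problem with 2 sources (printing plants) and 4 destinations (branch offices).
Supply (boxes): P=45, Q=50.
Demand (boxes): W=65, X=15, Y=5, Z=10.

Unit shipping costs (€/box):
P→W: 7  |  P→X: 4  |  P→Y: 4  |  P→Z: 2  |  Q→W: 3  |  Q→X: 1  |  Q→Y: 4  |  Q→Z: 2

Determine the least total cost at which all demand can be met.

355

Optimal allocation:
  P–W: 15 × €7 = €105
  P–X: 15 × €4 = €60
  P–Y: 5 × €4 = €20
  P–Z: 10 × €2 = €20
  Q–W: 50 × €3 = €150
Total = 105 + 60 + 20 + 20 + 150 = €355.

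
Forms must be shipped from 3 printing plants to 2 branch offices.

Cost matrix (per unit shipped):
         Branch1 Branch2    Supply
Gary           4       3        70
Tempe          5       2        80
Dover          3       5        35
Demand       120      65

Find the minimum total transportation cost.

Optimal allocation:
  Gary->Branch1: 70 boxes
  Tempe->Branch1: 15 boxes
  Tempe->Branch2: 65 boxes
  Dover->Branch1: 35 boxes
Total cost = 590.

590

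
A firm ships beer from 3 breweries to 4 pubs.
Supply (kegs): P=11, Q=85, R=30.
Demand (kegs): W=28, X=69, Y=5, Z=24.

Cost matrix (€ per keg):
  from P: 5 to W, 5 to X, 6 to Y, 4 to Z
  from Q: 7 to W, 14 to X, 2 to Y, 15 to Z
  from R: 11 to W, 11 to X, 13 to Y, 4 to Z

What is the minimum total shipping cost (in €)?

1151

Optimal allocation:
  P to X: 11 × €5 = €55
  Q to W: 28 × €7 = €196
  Q to X: 52 × €14 = €728
  Q to Y: 5 × €2 = €10
  R to X: 6 × €11 = €66
  R to Z: 24 × €4 = €96
Total = 55 + 196 + 728 + 10 + 66 + 96 = €1151.
(Supply check: P ships 11; Q ships 85; R ships 30.)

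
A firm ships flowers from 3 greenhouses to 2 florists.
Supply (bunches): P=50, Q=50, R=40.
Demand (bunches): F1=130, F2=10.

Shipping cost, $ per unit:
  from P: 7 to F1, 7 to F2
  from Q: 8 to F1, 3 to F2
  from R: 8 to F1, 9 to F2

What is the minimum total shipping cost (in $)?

1020

A cheapest plan:
  P->F1: 50 × $7 = $350
  Q->F1: 40 × $8 = $320
  Q->F2: 10 × $3 = $30
  R->F1: 40 × $8 = $320
Total = 350 + 320 + 30 + 320 = $1020.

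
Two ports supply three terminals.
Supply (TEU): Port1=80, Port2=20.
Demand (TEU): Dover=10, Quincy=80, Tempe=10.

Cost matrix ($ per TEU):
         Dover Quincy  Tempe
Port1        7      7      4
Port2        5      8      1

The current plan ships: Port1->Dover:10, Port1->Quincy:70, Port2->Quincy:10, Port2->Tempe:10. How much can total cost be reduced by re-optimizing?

Current plan cost = 10·7 + 70·7 + 10·8 + 10·1 = $650.
Optimal plan:
  Port1 to Quincy: 80 TEU
  Port2 to Dover: 10 TEU
  Port2 to Tempe: 10 TEU
Optimal cost = $620.
Saving = 650 − 620 = $30.

30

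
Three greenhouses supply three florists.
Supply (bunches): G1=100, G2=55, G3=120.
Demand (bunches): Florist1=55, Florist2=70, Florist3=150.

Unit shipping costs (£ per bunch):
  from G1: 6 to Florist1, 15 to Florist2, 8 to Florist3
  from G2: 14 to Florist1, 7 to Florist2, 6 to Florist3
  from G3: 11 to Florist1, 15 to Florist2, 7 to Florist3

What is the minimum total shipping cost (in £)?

An optimal shipping plan:
  G1→Florist1: 55 × £6 = £330
  G1→Florist2: 15 × £15 = £225
  G1→Florist3: 30 × £8 = £240
  G2→Florist2: 55 × £7 = £385
  G3→Florist3: 120 × £7 = £840
Total = 330 + 225 + 240 + 385 + 840 = £2020.

2020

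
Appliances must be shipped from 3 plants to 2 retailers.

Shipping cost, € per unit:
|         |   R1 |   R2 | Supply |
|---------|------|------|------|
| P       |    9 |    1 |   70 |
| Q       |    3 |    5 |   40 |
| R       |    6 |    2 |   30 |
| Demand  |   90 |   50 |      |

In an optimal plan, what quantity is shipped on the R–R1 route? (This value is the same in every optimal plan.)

30

Optimal shipments:
  P to R1: 20 × €9 = €180
  P to R2: 50 × €1 = €50
  Q to R1: 40 × €3 = €120
  R to R1: 30 × €6 = €180
Total cost = €530.
So R→R1 carries 30 units.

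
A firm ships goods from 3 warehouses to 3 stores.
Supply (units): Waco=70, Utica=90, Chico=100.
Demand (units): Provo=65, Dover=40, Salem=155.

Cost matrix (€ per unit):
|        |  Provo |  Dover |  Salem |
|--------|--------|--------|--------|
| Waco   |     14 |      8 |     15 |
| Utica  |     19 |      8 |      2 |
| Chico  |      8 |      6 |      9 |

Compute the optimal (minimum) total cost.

One minimum-cost allocation:
  Waco–Dover: 40 × €8 = €320
  Waco–Salem: 30 × €15 = €450
  Utica–Salem: 90 × €2 = €180
  Chico–Provo: 65 × €8 = €520
  Chico–Salem: 35 × €9 = €315
Total = 320 + 450 + 180 + 520 + 315 = €1785.

1785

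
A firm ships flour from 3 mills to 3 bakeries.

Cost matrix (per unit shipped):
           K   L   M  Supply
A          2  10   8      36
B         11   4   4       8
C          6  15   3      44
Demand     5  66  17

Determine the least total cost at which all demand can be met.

One minimum-cost allocation:
  A->L: 36 × 10 = 360
  B->L: 8 × 4 = 32
  C->K: 5 × 6 = 30
  C->L: 22 × 15 = 330
  C->M: 17 × 3 = 51
Total = 360 + 32 + 30 + 330 + 51 = 803.

803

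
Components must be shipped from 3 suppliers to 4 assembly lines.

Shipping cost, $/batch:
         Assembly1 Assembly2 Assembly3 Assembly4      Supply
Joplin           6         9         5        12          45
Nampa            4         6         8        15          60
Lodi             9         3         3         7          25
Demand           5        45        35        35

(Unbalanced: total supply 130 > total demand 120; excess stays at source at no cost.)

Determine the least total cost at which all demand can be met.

A cheapest plan:
  Joplin->Assembly3: 35 × $5 = $175
  Joplin->Assembly4: 10 × $12 = $120
  Nampa->Assembly1: 5 × $4 = $20
  Nampa->Assembly2: 45 × $6 = $270
  Lodi->Assembly4: 25 × $7 = $175
Total = 175 + 120 + 20 + 270 + 175 = $760.

760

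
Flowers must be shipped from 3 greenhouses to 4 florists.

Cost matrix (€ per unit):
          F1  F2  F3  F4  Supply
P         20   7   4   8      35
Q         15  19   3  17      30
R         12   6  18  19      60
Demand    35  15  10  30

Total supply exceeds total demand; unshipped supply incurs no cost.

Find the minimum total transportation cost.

780

A cheapest plan:
  P→F4: 30 × €8 = €240
  Q→F3: 10 × €3 = €30
  R→F1: 35 × €12 = €420
  R→F2: 15 × €6 = €90
Total = 240 + 30 + 420 + 90 = €780.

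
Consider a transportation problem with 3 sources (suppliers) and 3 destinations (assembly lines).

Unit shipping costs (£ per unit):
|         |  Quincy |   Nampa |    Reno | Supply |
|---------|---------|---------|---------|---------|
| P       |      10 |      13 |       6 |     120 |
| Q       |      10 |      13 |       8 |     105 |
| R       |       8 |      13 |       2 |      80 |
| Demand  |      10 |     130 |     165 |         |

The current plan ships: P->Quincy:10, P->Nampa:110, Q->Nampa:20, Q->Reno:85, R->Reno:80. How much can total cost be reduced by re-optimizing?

170

Current plan cost = 10·10 + 110·13 + 20·13 + 85·8 + 80·2 = £2630.
Optimal plan:
  P to Nampa: 35 × £13 = £455
  P to Reno: 85 × £6 = £510
  Q to Quincy: 10 × £10 = £100
  Q to Nampa: 95 × £13 = £1235
  R to Reno: 80 × £2 = £160
Optimal cost = £2460.
Saving = 2630 − 2460 = £170.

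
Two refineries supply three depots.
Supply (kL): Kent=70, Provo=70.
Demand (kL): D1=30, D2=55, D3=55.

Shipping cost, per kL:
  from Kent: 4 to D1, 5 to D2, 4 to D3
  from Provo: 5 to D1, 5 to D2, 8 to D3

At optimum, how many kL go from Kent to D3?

55

Optimal shipments:
  Kent–D1: 15 × 4 = 60
  Kent–D3: 55 × 4 = 220
  Provo–D1: 15 × 5 = 75
  Provo–D2: 55 × 5 = 275
Total cost = 630.
So Kent→D3 carries 55 kL.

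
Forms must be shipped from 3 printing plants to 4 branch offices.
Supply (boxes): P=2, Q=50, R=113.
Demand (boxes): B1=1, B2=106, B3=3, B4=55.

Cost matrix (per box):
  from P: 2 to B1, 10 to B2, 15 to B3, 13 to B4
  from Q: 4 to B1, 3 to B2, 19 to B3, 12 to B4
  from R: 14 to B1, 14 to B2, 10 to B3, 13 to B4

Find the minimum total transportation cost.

Optimal allocation:
  P→B1: 1 boxes
  P→B2: 1 boxes
  Q→B2: 50 boxes
  R→B2: 55 boxes
  R→B3: 3 boxes
  R→B4: 55 boxes
Total cost = 1677.

1677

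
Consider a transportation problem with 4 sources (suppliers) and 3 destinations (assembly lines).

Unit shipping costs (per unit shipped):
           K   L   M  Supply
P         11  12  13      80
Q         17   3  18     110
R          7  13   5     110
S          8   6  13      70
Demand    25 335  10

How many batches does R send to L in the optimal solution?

75

Optimal shipments:
  P to L: 80 × 12 = 960
  Q to L: 110 × 3 = 330
  R to K: 25 × 7 = 175
  R to L: 75 × 13 = 975
  R to M: 10 × 5 = 50
  S to L: 70 × 6 = 420
Total cost = 2910.
So R→L carries 75 batches.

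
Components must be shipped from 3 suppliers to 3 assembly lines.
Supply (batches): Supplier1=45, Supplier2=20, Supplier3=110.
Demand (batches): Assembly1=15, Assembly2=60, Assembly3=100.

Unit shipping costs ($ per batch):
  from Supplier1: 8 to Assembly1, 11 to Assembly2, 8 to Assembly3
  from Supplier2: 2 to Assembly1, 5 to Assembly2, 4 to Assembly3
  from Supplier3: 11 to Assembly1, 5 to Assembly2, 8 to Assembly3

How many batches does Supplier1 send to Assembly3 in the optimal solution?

The minimum-cost plan:
  Supplier1 to Assembly3: 45 × $8 = $360
  Supplier2 to Assembly1: 15 × $2 = $30
  Supplier2 to Assembly3: 5 × $4 = $20
  Supplier3 to Assembly2: 60 × $5 = $300
  Supplier3 to Assembly3: 50 × $8 = $400
Total cost = $1110.
So Supplier1→Assembly3 carries 45 batches.

45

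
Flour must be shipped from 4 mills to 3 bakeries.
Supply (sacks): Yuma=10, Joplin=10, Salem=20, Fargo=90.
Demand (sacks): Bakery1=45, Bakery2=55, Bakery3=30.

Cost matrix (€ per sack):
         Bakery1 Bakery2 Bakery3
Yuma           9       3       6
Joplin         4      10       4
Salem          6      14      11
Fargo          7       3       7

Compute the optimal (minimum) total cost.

An optimal shipping plan:
  Yuma to Bakery3: 10 × €6 = €60
  Joplin to Bakery1: 10 × €4 = €40
  Salem to Bakery1: 20 × €6 = €120
  Fargo to Bakery1: 15 × €7 = €105
  Fargo to Bakery2: 55 × €3 = €165
  Fargo to Bakery3: 20 × €7 = €140
Total = 60 + 40 + 120 + 105 + 165 + 140 = €630.
(Supply check: Yuma ships 10; Joplin ships 10; Salem ships 20; Fargo ships 90.)

630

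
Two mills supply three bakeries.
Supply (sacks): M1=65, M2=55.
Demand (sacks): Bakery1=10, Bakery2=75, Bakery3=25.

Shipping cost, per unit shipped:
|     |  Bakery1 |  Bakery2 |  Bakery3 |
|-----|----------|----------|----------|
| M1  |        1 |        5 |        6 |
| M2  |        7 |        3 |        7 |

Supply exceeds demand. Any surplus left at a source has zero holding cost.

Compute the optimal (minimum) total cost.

425

One minimum-cost allocation:
  M1->Bakery1: 10 sacks
  M1->Bakery2: 20 sacks
  M1->Bakery3: 25 sacks
  M2->Bakery2: 55 sacks
Total cost = 425.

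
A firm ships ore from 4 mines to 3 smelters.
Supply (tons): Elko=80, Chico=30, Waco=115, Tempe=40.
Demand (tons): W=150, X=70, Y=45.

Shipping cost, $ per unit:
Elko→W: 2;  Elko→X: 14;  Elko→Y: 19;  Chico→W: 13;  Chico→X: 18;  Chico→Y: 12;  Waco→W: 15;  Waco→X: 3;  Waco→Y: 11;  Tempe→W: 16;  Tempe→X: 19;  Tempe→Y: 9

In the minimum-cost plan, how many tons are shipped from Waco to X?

70

Solving gives:
  Elko->W: 80 tons
  Chico->W: 30 tons
  Waco->W: 40 tons
  Waco->X: 70 tons
  Waco->Y: 5 tons
  Tempe->Y: 40 tons
Total cost = $1775.
So Waco→X carries 70 tons.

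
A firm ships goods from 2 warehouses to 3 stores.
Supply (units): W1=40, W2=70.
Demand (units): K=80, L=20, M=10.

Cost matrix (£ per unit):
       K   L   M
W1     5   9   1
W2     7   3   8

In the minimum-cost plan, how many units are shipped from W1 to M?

10

Solving gives:
  W1 to K: 30 × £5 = £150
  W1 to M: 10 × £1 = £10
  W2 to K: 50 × £7 = £350
  W2 to L: 20 × £3 = £60
Total cost = £570.
So W1→M carries 10 units.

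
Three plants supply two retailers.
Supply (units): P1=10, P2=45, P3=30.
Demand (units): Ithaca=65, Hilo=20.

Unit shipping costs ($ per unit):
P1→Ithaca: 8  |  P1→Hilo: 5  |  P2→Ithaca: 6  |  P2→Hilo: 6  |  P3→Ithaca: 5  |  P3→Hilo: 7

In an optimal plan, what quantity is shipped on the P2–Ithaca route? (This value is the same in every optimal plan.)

35

Optimal shipments:
  P1→Hilo: 10 units
  P2→Ithaca: 35 units
  P2→Hilo: 10 units
  P3→Ithaca: 30 units
Total cost = $470.
So P2→Ithaca carries 35 units.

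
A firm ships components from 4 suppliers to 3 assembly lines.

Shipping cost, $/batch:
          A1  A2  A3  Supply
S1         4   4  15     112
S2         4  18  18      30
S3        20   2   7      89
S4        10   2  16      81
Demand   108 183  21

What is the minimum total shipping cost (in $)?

1013

A cheapest plan:
  S1 to A1: 78 batches
  S1 to A2: 34 batches
  S2 to A1: 30 batches
  S3 to A2: 68 batches
  S3 to A3: 21 batches
  S4 to A2: 81 batches
Total cost = $1013.
(Supply check: S1 ships 112; S2 ships 30; S3 ships 89; S4 ships 81.)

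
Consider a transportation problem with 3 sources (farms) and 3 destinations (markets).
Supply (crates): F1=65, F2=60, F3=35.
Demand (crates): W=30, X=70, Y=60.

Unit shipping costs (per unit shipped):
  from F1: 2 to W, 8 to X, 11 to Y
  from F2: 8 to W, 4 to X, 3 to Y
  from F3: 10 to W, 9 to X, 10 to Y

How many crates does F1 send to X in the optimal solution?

35

Optimal shipments:
  F1 to W: 30 × 2 = 60
  F1 to X: 35 × 8 = 280
  F2 to Y: 60 × 3 = 180
  F3 to X: 35 × 9 = 315
Total cost = 835.
So F1→X carries 35 crates.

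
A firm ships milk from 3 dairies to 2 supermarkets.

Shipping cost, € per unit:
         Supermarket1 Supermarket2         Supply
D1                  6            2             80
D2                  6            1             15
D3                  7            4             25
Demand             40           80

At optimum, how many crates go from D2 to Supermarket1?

Optimal shipments:
  D1→Supermarket1: 15 crates
  D1→Supermarket2: 65 crates
  D2→Supermarket2: 15 crates
  D3→Supermarket1: 25 crates
Total cost = €410.
The route D2→Supermarket1 is not used.

0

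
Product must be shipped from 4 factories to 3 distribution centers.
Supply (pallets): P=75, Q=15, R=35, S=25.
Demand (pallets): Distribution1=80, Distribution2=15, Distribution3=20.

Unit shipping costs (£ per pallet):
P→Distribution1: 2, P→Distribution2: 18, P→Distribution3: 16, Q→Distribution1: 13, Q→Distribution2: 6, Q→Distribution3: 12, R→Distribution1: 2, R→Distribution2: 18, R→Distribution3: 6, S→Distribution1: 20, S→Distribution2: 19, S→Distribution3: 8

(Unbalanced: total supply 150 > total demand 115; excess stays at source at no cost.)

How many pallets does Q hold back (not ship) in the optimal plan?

An optimal plan:
  P→Distribution1: 65 × £2 = £130
  Q→Distribution2: 15 × £6 = £90
  R→Distribution1: 15 × £2 = £30
  R→Distribution3: 20 × £6 = £120
Total cost = £370.
Q ships 15 of its 15, leaving 0.

0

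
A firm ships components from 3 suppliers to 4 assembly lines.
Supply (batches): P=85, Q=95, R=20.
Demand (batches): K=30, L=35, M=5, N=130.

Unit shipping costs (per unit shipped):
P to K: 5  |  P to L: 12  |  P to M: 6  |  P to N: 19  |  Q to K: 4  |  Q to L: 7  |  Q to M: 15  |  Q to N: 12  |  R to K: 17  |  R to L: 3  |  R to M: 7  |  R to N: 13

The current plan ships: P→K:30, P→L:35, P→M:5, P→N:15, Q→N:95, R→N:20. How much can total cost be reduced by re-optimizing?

Current plan cost = 30·5 + 35·12 + 5·6 + 15·19 + 95·12 + 20·13 = 2285.
Optimal plan:
  P->K: 30 × 5 = 150
  P->L: 15 × 12 = 180
  P->M: 5 × 6 = 30
  P->N: 35 × 19 = 665
  Q->N: 95 × 12 = 1140
  R->L: 20 × 3 = 60
Optimal cost = 2225.
Saving = 2285 − 2225 = 60.

60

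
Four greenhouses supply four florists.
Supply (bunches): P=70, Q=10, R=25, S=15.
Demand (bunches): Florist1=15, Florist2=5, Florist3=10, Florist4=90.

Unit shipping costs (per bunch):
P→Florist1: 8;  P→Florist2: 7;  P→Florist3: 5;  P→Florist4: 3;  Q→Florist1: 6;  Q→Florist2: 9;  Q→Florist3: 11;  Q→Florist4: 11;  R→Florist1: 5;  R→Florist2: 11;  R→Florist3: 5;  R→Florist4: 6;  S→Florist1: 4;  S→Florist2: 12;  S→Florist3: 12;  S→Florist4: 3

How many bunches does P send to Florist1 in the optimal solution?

0

Optimal shipments:
  P to Florist4: 70 × 3 = 210
  Q to Florist1: 5 × 6 = 30
  Q to Florist2: 5 × 9 = 45
  R to Florist1: 10 × 5 = 50
  R to Florist3: 10 × 5 = 50
  R to Florist4: 5 × 6 = 30
  S to Florist4: 15 × 3 = 45
Total cost = 460.
The route P→Florist1 is not used.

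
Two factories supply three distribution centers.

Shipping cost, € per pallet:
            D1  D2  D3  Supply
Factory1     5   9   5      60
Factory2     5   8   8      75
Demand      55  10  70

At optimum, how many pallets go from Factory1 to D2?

Optimal shipments:
  Factory1–D3: 60 × €5 = €300
  Factory2–D1: 55 × €5 = €275
  Factory2–D2: 10 × €8 = €80
  Factory2–D3: 10 × €8 = €80
Total cost = €735.
The route Factory1→D2 is not used.

0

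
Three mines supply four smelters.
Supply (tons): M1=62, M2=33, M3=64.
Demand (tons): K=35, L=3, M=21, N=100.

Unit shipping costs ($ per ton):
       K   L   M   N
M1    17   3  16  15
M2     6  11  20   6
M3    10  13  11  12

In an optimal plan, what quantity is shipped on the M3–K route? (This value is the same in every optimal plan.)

35

Solving gives:
  M1→L: 3 × $3 = $9
  M1→N: 59 × $15 = $885
  M2→N: 33 × $6 = $198
  M3→K: 35 × $10 = $350
  M3→M: 21 × $11 = $231
  M3→N: 8 × $12 = $96
Total cost = $1769.
So M3→K carries 35 tons.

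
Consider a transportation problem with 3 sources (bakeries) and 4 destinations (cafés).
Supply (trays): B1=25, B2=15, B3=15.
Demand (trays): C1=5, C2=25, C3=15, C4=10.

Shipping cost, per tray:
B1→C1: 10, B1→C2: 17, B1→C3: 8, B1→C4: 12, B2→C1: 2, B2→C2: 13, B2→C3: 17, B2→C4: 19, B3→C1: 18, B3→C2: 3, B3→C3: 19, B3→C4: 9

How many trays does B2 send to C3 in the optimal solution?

0

Optimal shipments:
  B1–C3: 15 trays
  B1–C4: 10 trays
  B2–C1: 5 trays
  B2–C2: 10 trays
  B3–C2: 15 trays
Total cost = 425.
The route B2→C3 is not used.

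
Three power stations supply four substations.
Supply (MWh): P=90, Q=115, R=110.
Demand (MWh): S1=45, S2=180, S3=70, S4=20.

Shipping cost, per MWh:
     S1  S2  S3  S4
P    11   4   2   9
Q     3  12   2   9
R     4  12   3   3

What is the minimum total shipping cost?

One minimum-cost allocation:
  P->S2: 90 MWh
  Q->S1: 45 MWh
  Q->S3: 70 MWh
  R->S2: 90 MWh
  R->S4: 20 MWh
Total cost = 1775.

1775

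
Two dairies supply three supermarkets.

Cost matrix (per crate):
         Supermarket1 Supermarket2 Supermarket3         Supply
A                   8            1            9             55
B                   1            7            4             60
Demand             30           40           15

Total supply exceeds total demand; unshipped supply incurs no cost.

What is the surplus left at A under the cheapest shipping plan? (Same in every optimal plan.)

Minimum-cost shipments:
  A→Supermarket2: 40 crates
  B→Supermarket1: 30 crates
  B→Supermarket3: 15 crates
Total cost = 130.
A ships 40 of its 55, leaving 15.

15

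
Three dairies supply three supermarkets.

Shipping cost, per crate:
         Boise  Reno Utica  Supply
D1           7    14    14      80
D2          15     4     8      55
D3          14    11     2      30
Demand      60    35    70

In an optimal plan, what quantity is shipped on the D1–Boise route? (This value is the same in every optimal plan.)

Optimal shipments:
  D1→Boise: 60 × 7 = 420
  D1→Utica: 20 × 14 = 280
  D2→Reno: 35 × 4 = 140
  D2→Utica: 20 × 8 = 160
  D3→Utica: 30 × 2 = 60
Total cost = 1060.
So D1→Boise carries 60 crates.

60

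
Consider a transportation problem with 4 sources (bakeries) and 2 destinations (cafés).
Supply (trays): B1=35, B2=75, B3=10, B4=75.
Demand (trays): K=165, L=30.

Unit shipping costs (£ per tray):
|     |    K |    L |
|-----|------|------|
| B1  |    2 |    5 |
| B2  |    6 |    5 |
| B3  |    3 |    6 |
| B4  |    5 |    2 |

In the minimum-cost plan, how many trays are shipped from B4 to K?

45

The minimum-cost plan:
  B1->K: 35 × £2 = £70
  B2->K: 75 × £6 = £450
  B3->K: 10 × £3 = £30
  B4->K: 45 × £5 = £225
  B4->L: 30 × £2 = £60
Total cost = £835.
So B4→K carries 45 trays.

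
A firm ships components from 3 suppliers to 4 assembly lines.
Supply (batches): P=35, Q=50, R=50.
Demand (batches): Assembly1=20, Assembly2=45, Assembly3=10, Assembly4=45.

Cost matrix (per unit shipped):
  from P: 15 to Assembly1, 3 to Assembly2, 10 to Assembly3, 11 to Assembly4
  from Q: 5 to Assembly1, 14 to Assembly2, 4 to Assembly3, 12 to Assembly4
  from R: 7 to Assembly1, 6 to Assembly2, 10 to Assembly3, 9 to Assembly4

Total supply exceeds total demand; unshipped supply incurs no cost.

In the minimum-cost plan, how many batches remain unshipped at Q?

Minimum-cost shipments:
  P->Assembly2: 35 × 3 = 105
  Q->Assembly1: 20 × 5 = 100
  Q->Assembly3: 10 × 4 = 40
  Q->Assembly4: 5 × 12 = 60
  R->Assembly2: 10 × 6 = 60
  R->Assembly4: 40 × 9 = 360
Total cost = 725.
Q ships 35 of its 50, leaving 15.

15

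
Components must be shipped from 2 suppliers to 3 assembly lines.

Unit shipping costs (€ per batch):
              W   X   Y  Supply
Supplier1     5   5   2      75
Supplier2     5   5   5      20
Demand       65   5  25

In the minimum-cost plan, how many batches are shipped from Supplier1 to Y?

Solving gives:
  Supplier1–W: 45 × €5 = €225
  Supplier1–X: 5 × €5 = €25
  Supplier1–Y: 25 × €2 = €50
  Supplier2–W: 20 × €5 = €100
Total cost = €400.
So Supplier1→Y carries 25 batches.

25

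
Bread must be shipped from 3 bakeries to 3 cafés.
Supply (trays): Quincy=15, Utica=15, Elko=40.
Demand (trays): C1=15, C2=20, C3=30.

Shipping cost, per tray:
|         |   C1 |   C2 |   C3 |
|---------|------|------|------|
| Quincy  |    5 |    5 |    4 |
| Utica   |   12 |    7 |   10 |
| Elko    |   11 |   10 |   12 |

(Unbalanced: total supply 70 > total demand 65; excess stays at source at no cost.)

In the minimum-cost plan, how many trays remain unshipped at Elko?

An optimal plan:
  Quincy->C3: 15 trays
  Utica->C2: 15 trays
  Elko->C1: 15 trays
  Elko->C2: 5 trays
  Elko->C3: 15 trays
Total cost = 560.
Elko ships 35 of its 40, leaving 5.

5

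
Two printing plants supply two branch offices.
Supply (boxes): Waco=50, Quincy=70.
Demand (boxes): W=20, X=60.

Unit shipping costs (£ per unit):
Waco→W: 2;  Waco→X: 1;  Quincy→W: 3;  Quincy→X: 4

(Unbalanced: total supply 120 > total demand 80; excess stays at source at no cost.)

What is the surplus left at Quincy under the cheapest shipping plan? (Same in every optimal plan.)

An optimal plan:
  Waco->X: 50 boxes
  Quincy->W: 20 boxes
  Quincy->X: 10 boxes
Total cost = £150.
Quincy ships 30 of its 70, leaving 40.

40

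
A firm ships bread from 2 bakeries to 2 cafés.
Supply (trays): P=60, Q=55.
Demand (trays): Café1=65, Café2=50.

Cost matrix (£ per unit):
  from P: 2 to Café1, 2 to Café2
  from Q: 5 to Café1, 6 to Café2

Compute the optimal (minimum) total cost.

395

One minimum-cost allocation:
  P to Café1: 10 × £2 = £20
  P to Café2: 50 × £2 = £100
  Q to Café1: 55 × £5 = £275
Total = 20 + 100 + 275 = £395.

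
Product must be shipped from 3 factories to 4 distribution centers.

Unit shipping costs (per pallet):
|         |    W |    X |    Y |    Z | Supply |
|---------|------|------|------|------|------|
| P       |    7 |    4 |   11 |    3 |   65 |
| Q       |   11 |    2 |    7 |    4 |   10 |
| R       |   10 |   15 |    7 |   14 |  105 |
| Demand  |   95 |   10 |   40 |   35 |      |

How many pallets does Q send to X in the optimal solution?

10

Solving gives:
  P to W: 30 × 7 = 210
  P to Z: 35 × 3 = 105
  Q to X: 10 × 2 = 20
  R to W: 65 × 10 = 650
  R to Y: 40 × 7 = 280
Total cost = 1265.
So Q→X carries 10 pallets.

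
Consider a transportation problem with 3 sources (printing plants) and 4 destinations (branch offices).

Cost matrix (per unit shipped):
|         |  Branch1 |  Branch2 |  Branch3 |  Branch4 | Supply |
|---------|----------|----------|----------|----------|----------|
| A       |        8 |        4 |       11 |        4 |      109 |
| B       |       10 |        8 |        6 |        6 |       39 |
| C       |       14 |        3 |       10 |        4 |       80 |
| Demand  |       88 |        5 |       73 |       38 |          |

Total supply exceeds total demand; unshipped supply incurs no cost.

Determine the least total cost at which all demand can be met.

1445

One minimum-cost allocation:
  A→Branch1: 88 × 8 = 704
  B→Branch3: 39 × 6 = 234
  C→Branch2: 5 × 3 = 15
  C→Branch3: 34 × 10 = 340
  C→Branch4: 38 × 4 = 152
Total = 704 + 234 + 15 + 340 + 152 = 1445.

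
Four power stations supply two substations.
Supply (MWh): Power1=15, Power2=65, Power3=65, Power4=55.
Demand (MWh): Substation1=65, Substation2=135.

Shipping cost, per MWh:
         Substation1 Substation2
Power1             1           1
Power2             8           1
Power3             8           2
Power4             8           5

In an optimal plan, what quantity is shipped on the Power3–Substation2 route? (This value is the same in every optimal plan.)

Solving gives:
  Power1–Substation1: 15 MWh
  Power2–Substation2: 65 MWh
  Power3–Substation2: 65 MWh
  Power4–Substation1: 50 MWh
  Power4–Substation2: 5 MWh
Total cost = 635.
So Power3→Substation2 carries 65 MWh.

65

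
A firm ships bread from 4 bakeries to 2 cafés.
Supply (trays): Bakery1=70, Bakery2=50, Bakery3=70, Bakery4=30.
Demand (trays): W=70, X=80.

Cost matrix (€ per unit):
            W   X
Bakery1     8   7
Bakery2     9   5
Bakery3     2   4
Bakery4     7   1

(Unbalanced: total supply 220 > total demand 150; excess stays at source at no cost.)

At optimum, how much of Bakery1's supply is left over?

70

An optimal plan:
  Bakery2→X: 50 × €5 = €250
  Bakery3→W: 70 × €2 = €140
  Bakery4→X: 30 × €1 = €30
Total cost = €420.
Bakery1 ships 0 of its 70, leaving 70.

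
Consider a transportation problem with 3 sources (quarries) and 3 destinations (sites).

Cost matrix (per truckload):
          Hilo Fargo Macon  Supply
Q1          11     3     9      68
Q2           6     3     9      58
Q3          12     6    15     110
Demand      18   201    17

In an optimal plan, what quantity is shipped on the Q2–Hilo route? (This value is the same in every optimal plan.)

18

Solving gives:
  Q1 to Fargo: 51 truckloads
  Q1 to Macon: 17 truckloads
  Q2 to Hilo: 18 truckloads
  Q2 to Fargo: 40 truckloads
  Q3 to Fargo: 110 truckloads
Total cost = 1194.
So Q2→Hilo carries 18 truckloads.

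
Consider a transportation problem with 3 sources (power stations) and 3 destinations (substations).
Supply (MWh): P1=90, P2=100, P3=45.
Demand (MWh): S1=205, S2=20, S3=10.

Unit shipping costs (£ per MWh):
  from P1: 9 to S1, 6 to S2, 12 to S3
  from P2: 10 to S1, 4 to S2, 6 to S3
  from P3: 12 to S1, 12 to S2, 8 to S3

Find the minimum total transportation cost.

2190

A cheapest plan:
  P1→S1: 90 × £9 = £810
  P2→S1: 70 × £10 = £700
  P2→S2: 20 × £4 = £80
  P2→S3: 10 × £6 = £60
  P3→S1: 45 × £12 = £540
Total = 810 + 700 + 80 + 60 + 540 = £2190.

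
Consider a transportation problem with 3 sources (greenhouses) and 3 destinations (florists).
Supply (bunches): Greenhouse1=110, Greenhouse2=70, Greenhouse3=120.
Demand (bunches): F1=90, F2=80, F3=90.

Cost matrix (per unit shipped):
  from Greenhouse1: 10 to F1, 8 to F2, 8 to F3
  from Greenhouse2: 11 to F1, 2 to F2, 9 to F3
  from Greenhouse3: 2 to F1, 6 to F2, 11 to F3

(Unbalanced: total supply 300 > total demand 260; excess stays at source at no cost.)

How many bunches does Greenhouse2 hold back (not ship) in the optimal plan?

Minimum-cost shipments:
  Greenhouse1 to F3: 90 × 8 = 720
  Greenhouse2 to F2: 70 × 2 = 140
  Greenhouse3 to F1: 90 × 2 = 180
  Greenhouse3 to F2: 10 × 6 = 60
Total cost = 1100.
Greenhouse2 ships 70 of its 70, leaving 0.

0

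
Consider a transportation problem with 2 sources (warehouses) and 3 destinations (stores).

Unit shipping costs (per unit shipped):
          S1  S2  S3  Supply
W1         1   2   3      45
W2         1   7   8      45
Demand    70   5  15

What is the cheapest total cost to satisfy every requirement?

125

Optimal allocation:
  W1→S1: 25 × 1 = 25
  W1→S2: 5 × 2 = 10
  W1→S3: 15 × 3 = 45
  W2→S1: 45 × 1 = 45
Total = 25 + 10 + 45 + 45 = 125.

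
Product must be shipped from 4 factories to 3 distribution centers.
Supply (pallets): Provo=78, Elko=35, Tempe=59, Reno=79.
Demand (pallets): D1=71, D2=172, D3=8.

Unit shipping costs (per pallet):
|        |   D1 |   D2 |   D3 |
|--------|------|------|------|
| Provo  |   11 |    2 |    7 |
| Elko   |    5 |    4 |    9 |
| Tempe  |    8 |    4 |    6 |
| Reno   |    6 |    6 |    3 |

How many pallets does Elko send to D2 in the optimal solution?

35

Optimal shipments:
  Provo->D2: 78 × 2 = 156
  Elko->D2: 35 × 4 = 140
  Tempe->D2: 59 × 4 = 236
  Reno->D1: 71 × 6 = 426
  Reno->D3: 8 × 3 = 24
Total cost = 982.
So Elko→D2 carries 35 pallets.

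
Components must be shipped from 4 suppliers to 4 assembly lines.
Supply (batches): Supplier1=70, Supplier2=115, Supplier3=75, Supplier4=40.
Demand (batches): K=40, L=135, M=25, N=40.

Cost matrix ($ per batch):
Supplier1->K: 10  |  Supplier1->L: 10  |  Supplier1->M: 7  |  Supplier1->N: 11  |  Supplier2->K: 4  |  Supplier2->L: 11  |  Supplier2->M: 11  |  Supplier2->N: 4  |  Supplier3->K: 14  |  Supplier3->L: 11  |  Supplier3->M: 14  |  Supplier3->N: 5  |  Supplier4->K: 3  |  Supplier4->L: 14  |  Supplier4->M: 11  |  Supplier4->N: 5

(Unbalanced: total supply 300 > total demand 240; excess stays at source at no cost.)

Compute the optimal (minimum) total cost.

A cheapest plan:
  Supplier1–L: 45 batches
  Supplier1–M: 25 batches
  Supplier2–L: 75 batches
  Supplier2–N: 40 batches
  Supplier3–L: 15 batches
  Supplier4–K: 40 batches
Total cost = $1895.

1895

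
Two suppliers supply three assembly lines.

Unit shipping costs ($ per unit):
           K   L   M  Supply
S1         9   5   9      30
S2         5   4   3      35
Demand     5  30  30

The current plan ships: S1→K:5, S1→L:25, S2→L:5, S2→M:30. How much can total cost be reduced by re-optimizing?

Current plan cost = 5·9 + 25·5 + 5·4 + 30·3 = $280.
Optimal plan:
  S1→L: 30 × $5 = $150
  S2→K: 5 × $5 = $25
  S2→M: 30 × $3 = $90
Optimal cost = $265.
Saving = 280 − 265 = $15.

15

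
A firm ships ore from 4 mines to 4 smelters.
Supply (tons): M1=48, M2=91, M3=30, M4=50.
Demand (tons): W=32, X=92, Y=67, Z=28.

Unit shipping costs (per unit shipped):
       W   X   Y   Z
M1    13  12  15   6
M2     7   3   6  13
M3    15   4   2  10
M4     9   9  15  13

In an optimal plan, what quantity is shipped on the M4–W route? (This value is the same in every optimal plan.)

Optimal shipments:
  M1 to X: 20 tons
  M1 to Z: 28 tons
  M2 to X: 54 tons
  M2 to Y: 37 tons
  M3 to Y: 30 tons
  M4 to W: 32 tons
  M4 to X: 18 tons
Total cost = 1302.
So M4→W carries 32 tons.

32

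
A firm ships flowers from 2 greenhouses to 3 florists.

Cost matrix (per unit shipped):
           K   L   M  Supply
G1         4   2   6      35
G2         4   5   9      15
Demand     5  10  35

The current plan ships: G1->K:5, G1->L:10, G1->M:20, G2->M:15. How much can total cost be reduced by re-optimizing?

Current plan cost = 5·4 + 10·2 + 20·6 + 15·9 = 295.
Optimal plan:
  G1–L: 10 × 2 = 20
  G1–M: 25 × 6 = 150
  G2–K: 5 × 4 = 20
  G2–M: 10 × 9 = 90
Optimal cost = 280.
Saving = 295 − 280 = 15.

15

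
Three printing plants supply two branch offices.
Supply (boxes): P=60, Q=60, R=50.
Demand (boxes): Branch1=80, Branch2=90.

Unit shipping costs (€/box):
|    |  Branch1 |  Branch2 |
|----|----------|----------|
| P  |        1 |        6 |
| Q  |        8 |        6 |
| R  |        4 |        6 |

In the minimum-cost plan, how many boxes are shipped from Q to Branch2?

60

The minimum-cost plan:
  P–Branch1: 60 × €1 = €60
  Q–Branch2: 60 × €6 = €360
  R–Branch1: 20 × €4 = €80
  R–Branch2: 30 × €6 = €180
Total cost = €680.
So Q→Branch2 carries 60 boxes.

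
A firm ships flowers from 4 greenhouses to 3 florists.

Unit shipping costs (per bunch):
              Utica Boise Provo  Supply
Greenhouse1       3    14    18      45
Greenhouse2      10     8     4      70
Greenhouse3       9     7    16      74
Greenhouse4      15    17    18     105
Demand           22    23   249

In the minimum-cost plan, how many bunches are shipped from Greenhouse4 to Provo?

105

The minimum-cost plan:
  Greenhouse1–Utica: 22 × 3 = 66
  Greenhouse1–Provo: 23 × 18 = 414
  Greenhouse2–Provo: 70 × 4 = 280
  Greenhouse3–Boise: 23 × 7 = 161
  Greenhouse3–Provo: 51 × 16 = 816
  Greenhouse4–Provo: 105 × 18 = 1890
Total cost = 3627.
So Greenhouse4→Provo carries 105 bunches.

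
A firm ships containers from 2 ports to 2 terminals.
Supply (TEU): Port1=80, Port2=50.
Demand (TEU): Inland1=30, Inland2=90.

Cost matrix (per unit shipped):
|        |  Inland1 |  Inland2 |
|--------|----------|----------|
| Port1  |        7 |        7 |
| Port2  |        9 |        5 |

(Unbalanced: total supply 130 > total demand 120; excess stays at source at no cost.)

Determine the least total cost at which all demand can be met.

An optimal shipping plan:
  Port1->Inland1: 30 × 7 = 210
  Port1->Inland2: 40 × 7 = 280
  Port2->Inland2: 50 × 5 = 250
Total = 210 + 280 + 250 = 740.

740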